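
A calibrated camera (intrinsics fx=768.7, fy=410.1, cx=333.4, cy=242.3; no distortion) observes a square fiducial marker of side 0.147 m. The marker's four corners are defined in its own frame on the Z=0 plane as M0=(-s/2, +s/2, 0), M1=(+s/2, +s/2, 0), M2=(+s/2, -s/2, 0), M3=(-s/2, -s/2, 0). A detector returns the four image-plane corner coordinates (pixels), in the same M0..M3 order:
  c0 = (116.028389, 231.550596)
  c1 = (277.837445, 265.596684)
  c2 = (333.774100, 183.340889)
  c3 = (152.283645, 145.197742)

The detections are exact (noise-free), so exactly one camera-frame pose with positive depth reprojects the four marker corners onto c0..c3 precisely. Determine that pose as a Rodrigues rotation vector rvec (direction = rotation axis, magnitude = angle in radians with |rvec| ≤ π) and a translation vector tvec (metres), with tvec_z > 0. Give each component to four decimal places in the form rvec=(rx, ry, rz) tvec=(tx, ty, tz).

Intrinsics K: fx=768.7, fy=410.1, cx=333.4, cy=242.3
Marker side s = 0.147 m; corners in marker frame (Z=0):
  M0 = (-0.0735, +0.0735, 0)
  M1 = (+0.0735, +0.0735, 0)
  M2 = (+0.0735, -0.0735, 0)
  M3 = (-0.0735, -0.0735, 0)
Detected image corners:
  c0 = (116.028389, 231.550596) px
  c1 = (277.837445, 265.596684) px
  c2 = (333.774100, 183.340889) px
  c3 = (152.283645, 145.197742) px
Planar DLT: solve 8×8 A·h = b for H (H[2,2]=1):
  H  [+1163.18989 -142.15537 +218.64195]
  H  [+244.12268 +734.34423 +208.83157]
  H  [-0.00301 +0.77919 +1.00000]
B = K⁻¹H; ‖b₁‖=1.627937, ‖b₂‖=1.627937; λ = 2/(‖b₁‖+‖b₂‖) = 0.614275, sign → tz>0 ⇒ λ=+0.614275
r₁ = λ·B[:,0] = (+0.93032,+0.36675,-0.00185); r₂ = λ·B[:,1] = (-0.32119,+0.81715,+0.47864)
r₃ = r₁×r₂ = (+0.17705,-0.44469,+0.87801); SVD([r₁ r₂ r₃]) → R = UVᵀ:
  R  [+0.93032 -0.32119 +0.17705]
  R  [+0.36675 +0.81715 -0.44469]
  R  [-0.00185 +0.47864 +0.87801]
t = (-0.09170, -0.05013, +0.61427) m
tr R = 2.625480; θ = arccos((tr R − 1)/2) = 0.621957 rad = 35.636°
axis k = ((R−Rᵀ)₃₂, (R−Rᵀ)₁₃, (R−Rᵀ)₂₁) / (2 sinθ) = (+0.792386, +0.153529, +0.590384)
rvec = θ·k = (+0.492830, +0.095488, +0.367193)

rvec=(0.4928, 0.0955, 0.3672) tvec=(-0.0917, -0.0501, 0.6143)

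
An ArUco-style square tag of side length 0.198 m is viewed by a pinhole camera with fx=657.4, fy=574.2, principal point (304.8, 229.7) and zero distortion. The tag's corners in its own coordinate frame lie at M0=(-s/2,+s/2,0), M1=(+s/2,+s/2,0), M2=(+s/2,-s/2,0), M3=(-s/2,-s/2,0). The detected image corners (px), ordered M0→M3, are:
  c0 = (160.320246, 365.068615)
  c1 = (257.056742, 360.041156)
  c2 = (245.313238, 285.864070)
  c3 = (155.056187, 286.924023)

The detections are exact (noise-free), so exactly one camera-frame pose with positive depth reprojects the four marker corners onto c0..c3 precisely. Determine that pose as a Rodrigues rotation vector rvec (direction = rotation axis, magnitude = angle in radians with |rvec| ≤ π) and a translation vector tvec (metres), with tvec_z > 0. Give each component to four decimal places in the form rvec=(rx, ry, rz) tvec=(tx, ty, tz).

rvec=(-0.5704, -0.3464, -0.0806) tvec=(-0.2089, 0.2246, 1.3821)

Intrinsics K: fx=657.4, fy=574.2, cx=304.8, cy=229.7
Marker side s = 0.198 m; corners in marker frame (Z=0):
  M0 = (-0.0990, +0.0990, 0)
  M1 = (+0.0990, +0.0990, 0)
  M2 = (+0.0990, -0.0990, 0)
  M3 = (-0.0990, -0.0990, 0)
Detected image corners:
  c0 = (160.320246, 365.068615) px
  c1 = (257.056742, 360.041156) px
  c2 = (245.313238, 285.864070) px
  c3 = (155.056187, 286.924023) px
Planar DLT: solve 8×8 A·h = b for H (H[2,2]=1):
  H  [+522.34560 -32.81889 +205.42851]
  H  [+65.53510 +263.51124 +323.03245]
  H  [+0.24821 -0.37258 +1.00000]
B = K⁻¹H; ‖b₁‖=0.723549, ‖b₂‖=0.723549; λ = 2/(‖b₁‖+‖b₂‖) = 1.382076, sign → tz>0 ⇒ λ=+1.382076
r₁ = λ·B[:,0] = (+0.93910,+0.02051,+0.34304); r₂ = λ·B[:,1] = (+0.16975,+0.84025,-0.51494)
r₃ = r₁×r₂ = (-0.29881,+0.54181,+0.78560); SVD([r₁ r₂ r₃]) → R = UVᵀ:
  R  [+0.93910 +0.16975 -0.29881]
  R  [+0.02051 +0.84025 +0.54181]
  R  [+0.34304 -0.51494 +0.78560]
t = (-0.20891, +0.22465, +1.38208) m
tr R = 2.564944; θ = arccos((tr R − 1)/2) = 0.672170 rad = 38.513°
axis k = ((R−Rᵀ)₃₂, (R−Rᵀ)₁₃, (R−Rᵀ)₂₁) / (2 sinθ) = (-0.848536, -0.515389, -0.119836)
rvec = θ·k = (-0.570361, -0.346429, -0.080550)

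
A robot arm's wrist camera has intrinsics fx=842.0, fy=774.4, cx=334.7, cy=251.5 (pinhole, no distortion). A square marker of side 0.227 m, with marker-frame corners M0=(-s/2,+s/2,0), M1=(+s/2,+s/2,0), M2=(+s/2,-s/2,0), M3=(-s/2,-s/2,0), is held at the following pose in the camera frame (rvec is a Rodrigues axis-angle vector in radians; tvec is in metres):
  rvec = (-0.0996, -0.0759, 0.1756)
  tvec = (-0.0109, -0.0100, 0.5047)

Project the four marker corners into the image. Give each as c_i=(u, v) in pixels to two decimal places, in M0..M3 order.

c0=(88.82, 380.78) c1=(471.33, 439.42) c2=(527.25, 102.31) c3=(164.38, 36.42)

Intrinsics K: fx=842.0, fy=774.4, cx=334.7, cy=251.5
Marker side s = 0.227 m; corners in marker frame (Z=0):
  M0 = (-0.1135, +0.1135, 0)
  M1 = (+0.1135, +0.1135, 0)
  M2 = (+0.1135, -0.1135, 0)
  M3 = (-0.1135, -0.1135, 0)
rvec = (-0.0996, -0.0759, 0.1756), |rvec| = θ = 0.21568 rad = 12.357°
Rodrigues: sinθ=0.21401, 1−cosθ=0.02317; R = I + sinθ·[k]× + (1−cosθ)·[k]×²:
    [+0.98177 -0.17048 -0.08402]
    [+0.17801 +0.97970 +0.09219]
    [+0.06660 -0.10547 +0.99219]
t = (-0.0109, -0.0100, 0.5047) m
M0: Pc = R·M0+t = (-0.14168, +0.08099, +0.48517); u = 842.0·(-0.14168)/0.48517 + 334.7 = 88.8175, v = 774.4·(+0.08099)/0.48517 + 251.5 = 380.7751
M1: Pc = R·M1+t = (+0.08118, +0.12140, +0.50029); u = 842.0·(+0.08118)/0.50029 + 334.7 = 471.3318, v = 774.4·(+0.12140)/0.50029 + 251.5 = 439.4156
M2: Pc = R·M2+t = (+0.11988, -0.10099, +0.52423); u = 842.0·(+0.11988)/0.52423 + 334.7 = 527.2476, v = 774.4·(-0.10099)/0.52423 + 251.5 = 102.3127
M3: Pc = R·M3+t = (-0.10298, -0.14140, +0.50911); u = 842.0·(-0.10298)/0.50911 + 334.7 = 164.3818, v = 774.4·(-0.14140)/0.50911 + 251.5 = 36.4192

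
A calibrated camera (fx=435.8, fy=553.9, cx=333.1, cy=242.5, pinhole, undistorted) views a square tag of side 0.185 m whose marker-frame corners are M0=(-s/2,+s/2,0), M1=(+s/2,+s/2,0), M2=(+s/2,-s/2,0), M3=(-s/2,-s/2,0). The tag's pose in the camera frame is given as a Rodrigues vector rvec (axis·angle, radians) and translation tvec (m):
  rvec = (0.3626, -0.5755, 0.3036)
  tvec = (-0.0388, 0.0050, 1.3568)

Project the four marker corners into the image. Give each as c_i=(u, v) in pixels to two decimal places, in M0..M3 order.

c0=(284.67, 272.27) c1=(333.17, 282.69) c2=(355.02, 218.03) c3=(306.61, 201.86)

Intrinsics K: fx=435.8, fy=553.9, cx=333.1, cy=242.5
Marker side s = 0.185 m; corners in marker frame (Z=0):
  M0 = (-0.0925, +0.0925, 0)
  M1 = (+0.0925, +0.0925, 0)
  M2 = (+0.0925, -0.0925, 0)
  M3 = (-0.0925, -0.0925, 0)
rvec = (0.3626, -0.5755, 0.3036), |rvec| = θ = 0.74488 rad = 42.679°
Rodrigues: sinθ=0.67789, 1−cosθ=0.26483; R = I + sinθ·[k]× + (1−cosθ)·[k]×²:
    [+0.79792 -0.37590 -0.47119]
    [+0.17669 +0.89325 -0.41338]
    [+0.57628 +0.24659 +0.77916]
t = (-0.0388, 0.0050, 1.3568) m
M0: Pc = R·M0+t = (-0.14738, +0.07128, +1.32630); u = 435.8·(-0.14738)/1.32630 + 333.1 = 284.6742, v = 553.9·(+0.07128)/1.32630 + 242.5 = 272.2692
M1: Pc = R·M1+t = (+0.00024, +0.10397, +1.43292); u = 435.8·(+0.00024)/1.43292 + 333.1 = 333.1722, v = 553.9·(+0.10397)/1.43292 + 242.5 = 282.6899
M2: Pc = R·M2+t = (+0.06978, -0.06128, +1.38730); u = 435.8·(+0.06978)/1.38730 + 333.1 = 355.0198, v = 553.9·(-0.06128)/1.38730 + 242.5 = 218.0323
M3: Pc = R·M3+t = (-0.07784, -0.09397, +1.28068); u = 435.8·(-0.07784)/1.28068 + 333.1 = 306.6129, v = 553.9·(-0.09397)/1.28068 + 242.5 = 201.8579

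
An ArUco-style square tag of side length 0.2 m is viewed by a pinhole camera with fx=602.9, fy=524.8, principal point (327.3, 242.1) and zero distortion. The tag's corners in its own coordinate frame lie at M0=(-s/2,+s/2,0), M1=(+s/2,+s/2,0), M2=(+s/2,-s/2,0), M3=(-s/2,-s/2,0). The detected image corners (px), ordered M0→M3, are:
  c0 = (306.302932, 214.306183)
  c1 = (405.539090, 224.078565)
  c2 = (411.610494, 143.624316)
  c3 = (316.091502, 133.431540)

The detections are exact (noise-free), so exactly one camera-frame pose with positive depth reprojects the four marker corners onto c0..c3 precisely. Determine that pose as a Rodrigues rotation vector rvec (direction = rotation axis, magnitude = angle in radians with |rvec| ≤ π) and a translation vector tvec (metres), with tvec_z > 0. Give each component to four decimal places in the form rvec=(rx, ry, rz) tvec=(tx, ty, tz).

rvec=(-0.2278, -0.0726, 0.1022) tvec=(0.0668, -0.1493, 1.2250)

Intrinsics K: fx=602.9, fy=524.8, cx=327.3, cy=242.1
Marker side s = 0.2 m; corners in marker frame (Z=0):
  M0 = (-0.1000, +0.1000, 0)
  M1 = (+0.1000, +0.1000, 0)
  M2 = (+0.1000, -0.1000, 0)
  M3 = (-0.1000, -0.1000, 0)
Detected image corners:
  c0 = (306.302932, 214.306183) px
  c1 = (405.539090, 224.078565) px
  c2 = (411.610494, 143.624316) px
  c3 = (316.091502, 133.431540) px
Planar DLT: solve 8×8 A·h = b for H (H[2,2]=1):
  H  [+504.41441 -106.85193 +360.19956]
  H  [+58.72936 +369.89555 +178.13106]
  H  [+0.04918 -0.18686 +1.00000]
B = K⁻¹H; ‖b₁‖=0.816329, ‖b₂‖=0.816329; λ = 2/(‖b₁‖+‖b₂‖) = 1.224997, sign → tz>0 ⇒ λ=+1.224997
r₁ = λ·B[:,0] = (+0.99218,+0.10929,+0.06025); r₂ = λ·B[:,1] = (-0.09284,+0.96901,-0.22890)
r₃ = r₁×r₂ = (-0.08340,+0.22152,+0.97158); SVD([r₁ r₂ r₃]) → R = UVᵀ:
  R  [+0.99218 -0.09284 -0.08340]
  R  [+0.10929 +0.96901 +0.22152]
  R  [+0.06025 -0.22890 +0.97158]
t = (+0.06685, -0.14932, +1.22500) m
tr R = 2.932778; θ = arccos((tr R − 1)/2) = 0.260004 rad = 14.897°
axis k = ((R−Rᵀ)₃₂, (R−Rᵀ)₁₃, (R−Rᵀ)₂₁) / (2 sinθ) = (-0.876012, -0.279378, +0.393128)
rvec = θ·k = (-0.227767, -0.072640, +0.102215)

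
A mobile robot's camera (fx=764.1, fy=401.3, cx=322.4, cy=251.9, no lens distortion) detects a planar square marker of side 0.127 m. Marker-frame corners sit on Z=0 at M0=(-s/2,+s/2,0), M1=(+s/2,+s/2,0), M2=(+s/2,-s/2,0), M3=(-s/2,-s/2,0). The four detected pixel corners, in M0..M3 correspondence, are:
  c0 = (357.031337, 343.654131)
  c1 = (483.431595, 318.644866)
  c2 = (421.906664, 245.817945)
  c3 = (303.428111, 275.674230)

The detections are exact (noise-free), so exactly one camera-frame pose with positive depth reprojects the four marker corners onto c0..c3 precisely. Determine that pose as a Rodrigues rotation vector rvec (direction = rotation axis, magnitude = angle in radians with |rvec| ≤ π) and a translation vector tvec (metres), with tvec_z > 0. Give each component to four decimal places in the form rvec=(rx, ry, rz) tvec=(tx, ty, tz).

Intrinsics K: fx=764.1, fy=401.3, cx=322.4, cy=251.9
Marker side s = 0.127 m; corners in marker frame (Z=0):
  M0 = (-0.0635, +0.0635, 0)
  M1 = (+0.0635, +0.0635, 0)
  M2 = (+0.0635, -0.0635, 0)
  M3 = (-0.0635, -0.0635, 0)
Detected image corners:
  c0 = (357.031337, 343.654131) px
  c1 = (483.431595, 318.644866) px
  c2 = (421.906664, 245.817945) px
  c3 = (303.428111, 275.674230) px
Planar DLT: solve 8×8 A·h = b for H (H[2,2]=1):
  H  [+718.64165 +367.79603 +388.62289]
  H  [-401.51102 +489.92254 +296.01202]
  H  [-0.62594 -0.21516 +1.00000]
B = K⁻¹H; ‖b₁‖=1.487308, ‖b₂‖=1.487308; λ = 2/(‖b₁‖+‖b₂‖) = 0.672356, sign → tz>0 ⇒ λ=+0.672356
r₁ = λ·B[:,0] = (+0.80993,-0.40854,-0.42085); r₂ = λ·B[:,1] = (+0.38467,+0.91165,-0.14467)
r₃ = r₁×r₂ = (+0.44277,-0.04472,+0.89552); SVD([r₁ r₂ r₃]) → R = UVᵀ:
  R  [+0.80993 +0.38467 +0.44277]
  R  [-0.40854 +0.91165 -0.04472]
  R  [-0.42085 -0.14467 +0.89552]
t = (+0.05827, +0.07391, +0.67236) m
tr R = 2.617093; θ = arccos((tr R − 1)/2) = 0.629119 rad = 36.046°
axis k = ((R−Rᵀ)₃₂, (R−Rᵀ)₁₃, (R−Rᵀ)₂₁) / (2 sinθ) = (-0.084923, +0.733831, -0.674004)
rvec = θ·k = (-0.053426, +0.461667, -0.424028)

rvec=(-0.0534, 0.4617, -0.4240) tvec=(0.0583, 0.0739, 0.6724)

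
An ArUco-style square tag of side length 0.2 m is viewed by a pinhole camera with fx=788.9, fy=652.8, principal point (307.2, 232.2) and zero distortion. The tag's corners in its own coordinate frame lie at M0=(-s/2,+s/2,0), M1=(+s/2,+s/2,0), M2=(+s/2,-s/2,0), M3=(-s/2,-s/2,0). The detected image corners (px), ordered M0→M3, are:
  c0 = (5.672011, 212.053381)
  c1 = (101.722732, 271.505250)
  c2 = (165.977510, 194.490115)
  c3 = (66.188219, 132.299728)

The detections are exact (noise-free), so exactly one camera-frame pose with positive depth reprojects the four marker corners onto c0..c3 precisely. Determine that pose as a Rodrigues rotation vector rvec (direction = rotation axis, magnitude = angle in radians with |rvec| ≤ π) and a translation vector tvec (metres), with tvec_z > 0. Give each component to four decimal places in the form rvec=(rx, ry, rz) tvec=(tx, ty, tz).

Intrinsics K: fx=788.9, fy=652.8, cx=307.2, cy=232.2
Marker side s = 0.2 m; corners in marker frame (Z=0):
  M0 = (-0.1000, +0.1000, 0)
  M1 = (+0.1000, +0.1000, 0)
  M2 = (+0.1000, -0.1000, 0)
  M3 = (-0.1000, -0.1000, 0)
Detected image corners:
  c0 = (5.672011, 212.053381) px
  c1 = (101.722732, 271.505250) px
  c2 = (165.977510, 194.490115) px
  c3 = (66.188219, 132.299728) px
Planar DLT: solve 8×8 A·h = b for H (H[2,2]=1):
  H  [+490.91982 -294.77736 +84.34635]
  H  [+307.56788 +432.87754 +203.43372]
  H  [+0.01777 +0.20222 +1.00000]
B = K⁻¹H; ‖b₁‖=0.771397, ‖b₂‖=0.771398; λ = 2/(‖b₁‖+‖b₂‖) = 1.296349, sign → tz>0 ⇒ λ=+1.296349
r₁ = λ·B[:,0] = (+0.79772,+0.60258,+0.02304); r₂ = λ·B[:,1] = (-0.58647,+0.76637,+0.26215)
r₃ = r₁×r₂ = (+0.14031,-0.22264,+0.96475); SVD([r₁ r₂ r₃]) → R = UVᵀ:
  R  [+0.79772 -0.58647 +0.14031]
  R  [+0.60258 +0.76637 -0.22264]
  R  [+0.02304 +0.26215 +0.96475]
t = (-0.36620, -0.05712, +1.29635) m
tr R = 2.528850; θ = arccos((tr R − 1)/2) = 0.700647 rad = 40.144°
axis k = ((R−Rᵀ)₃₂, (R−Rᵀ)₁₃, (R−Rᵀ)₂₁) / (2 sinθ) = (+0.375973, +0.090947, +0.922157)
rvec = θ·k = (+0.263424, +0.063722, +0.646107)

rvec=(0.2634, 0.0637, 0.6461) tvec=(-0.3662, -0.0571, 1.2963)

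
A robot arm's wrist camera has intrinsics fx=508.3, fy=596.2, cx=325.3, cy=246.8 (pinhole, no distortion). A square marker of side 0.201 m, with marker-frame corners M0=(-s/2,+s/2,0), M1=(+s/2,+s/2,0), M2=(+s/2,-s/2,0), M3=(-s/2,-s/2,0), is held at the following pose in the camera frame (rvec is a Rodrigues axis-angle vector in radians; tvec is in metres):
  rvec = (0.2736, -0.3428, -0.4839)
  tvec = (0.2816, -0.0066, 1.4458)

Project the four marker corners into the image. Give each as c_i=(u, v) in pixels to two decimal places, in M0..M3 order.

Intrinsics K: fx=508.3, fy=596.2, cx=325.3, cy=246.8
Marker side s = 0.201 m; corners in marker frame (Z=0):
  M0 = (-0.1005, +0.1005, 0)
  M1 = (+0.1005, +0.1005, 0)
  M2 = (+0.1005, -0.1005, 0)
  M3 = (-0.1005, -0.1005, 0)
rvec = (0.2736, -0.3428, -0.4839), |rvec| = θ = 0.65309 rad = 37.419°
Rodrigues: sinθ=0.60764, 1−cosθ=0.20579; R = I + sinθ·[k]× + (1−cosθ)·[k]×²:
    [+0.83033 +0.40498 -0.38282]
    [-0.49548 +0.85091 -0.17453]
    [+0.25507 +0.33459 +0.90719]
t = (0.2816, -0.0066, 1.4458) m
M0: Pc = R·M0+t = (+0.23885, +0.12871, +1.45379); u = 508.3·(+0.23885)/1.45379 + 325.3 = 408.8116, v = 596.2·(+0.12871)/1.45379 + 246.8 = 299.5846
M1: Pc = R·M1+t = (+0.40575, +0.02912, +1.50506); u = 508.3·(+0.40575)/1.50506 + 325.3 = 462.3320, v = 596.2·(+0.02912)/1.50506 + 246.8 = 258.3355
M2: Pc = R·M2+t = (+0.32435, -0.14191, +1.43781); u = 508.3·(+0.32435)/1.43781 + 325.3 = 439.9649, v = 596.2·(-0.14191)/1.43781 + 246.8 = 187.9550
M3: Pc = R·M3+t = (+0.15745, -0.04232, +1.38654); u = 508.3·(+0.15745)/1.38654 + 325.3 = 383.0214, v = 596.2·(-0.04232)/1.38654 + 246.8 = 228.6025

c0=(408.81, 299.58) c1=(462.33, 258.34) c2=(439.96, 187.96) c3=(383.02, 228.60)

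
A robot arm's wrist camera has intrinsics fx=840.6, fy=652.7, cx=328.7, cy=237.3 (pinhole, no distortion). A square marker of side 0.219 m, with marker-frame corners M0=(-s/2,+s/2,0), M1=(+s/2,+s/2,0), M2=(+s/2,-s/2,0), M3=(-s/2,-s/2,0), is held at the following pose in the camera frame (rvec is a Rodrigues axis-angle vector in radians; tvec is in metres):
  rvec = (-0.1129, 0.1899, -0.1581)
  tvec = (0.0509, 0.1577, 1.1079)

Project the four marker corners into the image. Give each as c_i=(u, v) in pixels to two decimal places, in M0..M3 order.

c0=(299.00, 403.41) c1=(464.05, 387.27) c2=(436.35, 256.24) c3=(276.25, 276.49)

Intrinsics K: fx=840.6, fy=652.7, cx=328.7, cy=237.3
Marker side s = 0.219 m; corners in marker frame (Z=0):
  M0 = (-0.1095, +0.1095, 0)
  M1 = (+0.1095, +0.1095, 0)
  M2 = (+0.1095, -0.1095, 0)
  M3 = (-0.1095, -0.1095, 0)
rvec = (-0.1129, 0.1899, -0.1581), |rvec| = θ = 0.27167 rad = 15.565°
Rodrigues: sinθ=0.26834, 1−cosθ=0.03668; R = I + sinθ·[k]× + (1−cosθ)·[k]×²:
    [+0.96966 +0.14551 +0.19644]
    [-0.16682 +0.98124 +0.09660]
    [-0.17870 -0.12644 +0.97575]
t = (0.0509, 0.1577, 1.1079) m
M0: Pc = R·M0+t = (-0.03934, +0.28341, +1.11362); u = 840.6·(-0.03934)/1.11362 + 328.7 = 299.0015, v = 652.7·(+0.28341)/1.11362 + 237.3 = 403.4096
M1: Pc = R·M1+t = (+0.17301, +0.24688, +1.07449); u = 840.6·(+0.17301)/1.07449 + 328.7 = 464.0509, v = 652.7·(+0.24688)/1.07449 + 237.3 = 387.2678
M2: Pc = R·M2+t = (+0.14114, +0.03199, +1.10218); u = 840.6·(+0.14114)/1.10218 + 328.7 = 436.3470, v = 652.7·(+0.03199)/1.10218 + 237.3 = 256.2426
M3: Pc = R·M3+t = (-0.07121, +0.06852, +1.14131); u = 840.6·(-0.07121)/1.14131 + 328.7 = 276.2518, v = 652.7·(+0.06852)/1.14131 + 237.3 = 276.4856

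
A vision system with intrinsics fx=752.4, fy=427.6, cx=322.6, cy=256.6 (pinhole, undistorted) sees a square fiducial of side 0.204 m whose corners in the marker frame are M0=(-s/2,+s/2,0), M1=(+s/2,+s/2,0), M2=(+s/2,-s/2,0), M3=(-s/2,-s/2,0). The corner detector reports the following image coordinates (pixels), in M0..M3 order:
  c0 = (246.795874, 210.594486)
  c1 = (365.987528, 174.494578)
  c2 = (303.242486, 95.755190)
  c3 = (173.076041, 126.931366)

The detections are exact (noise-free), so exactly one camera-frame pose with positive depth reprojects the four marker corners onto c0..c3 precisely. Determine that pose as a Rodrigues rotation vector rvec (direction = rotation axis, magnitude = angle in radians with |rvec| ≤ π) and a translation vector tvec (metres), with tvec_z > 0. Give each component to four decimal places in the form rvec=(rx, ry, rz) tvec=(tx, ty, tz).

rvec=(0.1217, -0.4507, -0.4919) tvec=(-0.0626, -0.2443, 1.0004)

Intrinsics K: fx=752.4, fy=427.6, cx=322.6, cy=256.6
Marker side s = 0.204 m; corners in marker frame (Z=0):
  M0 = (-0.1020, +0.1020, 0)
  M1 = (+0.1020, +0.1020, 0)
  M2 = (+0.1020, -0.1020, 0)
  M3 = (-0.1020, -0.1020, 0)
Detected image corners:
  c0 = (246.795874, 210.594486) px
  c1 = (365.987528, 174.494578) px
  c2 = (303.242486, 95.755190) px
  c3 = (173.076041, 126.931366) px
Planar DLT: solve 8×8 A·h = b for H (H[2,2]=1):
  H  [+716.21819 +393.07557 +275.50533]
  H  [-106.20523 +430.86528 +152.18578]
  H  [+0.38802 +0.21914 +1.00000]
B = K⁻¹H; ‖b₁‖=0.999606, ‖b₂‖=0.999606; λ = 2/(‖b₁‖+‖b₂‖) = 1.000394, sign → tz>0 ⇒ λ=+1.000394
r₁ = λ·B[:,0] = (+0.78585,-0.48141,+0.38817); r₂ = λ·B[:,1] = (+0.42864,+0.87647,+0.21923)
r₃ = r₁×r₂ = (-0.44576,-0.00590,+0.89513); SVD([r₁ r₂ r₃]) → R = UVᵀ:
  R  [+0.78585 +0.42864 -0.44576]
  R  [-0.48141 +0.87647 -0.00590]
  R  [+0.38817 +0.21923 +0.89513]
t = (-0.06262, -0.24428, +1.00039) m
tr R = 2.557461; θ = arccos((tr R − 1)/2) = 0.678156 rad = 38.855°
axis k = ((R−Rᵀ)₃₂, (R−Rᵀ)₁₃, (R−Rᵀ)₂₁) / (2 sinθ) = (+0.179426, -0.664637, -0.725302)
rvec = θ·k = (+0.121679, -0.450728, -0.491868)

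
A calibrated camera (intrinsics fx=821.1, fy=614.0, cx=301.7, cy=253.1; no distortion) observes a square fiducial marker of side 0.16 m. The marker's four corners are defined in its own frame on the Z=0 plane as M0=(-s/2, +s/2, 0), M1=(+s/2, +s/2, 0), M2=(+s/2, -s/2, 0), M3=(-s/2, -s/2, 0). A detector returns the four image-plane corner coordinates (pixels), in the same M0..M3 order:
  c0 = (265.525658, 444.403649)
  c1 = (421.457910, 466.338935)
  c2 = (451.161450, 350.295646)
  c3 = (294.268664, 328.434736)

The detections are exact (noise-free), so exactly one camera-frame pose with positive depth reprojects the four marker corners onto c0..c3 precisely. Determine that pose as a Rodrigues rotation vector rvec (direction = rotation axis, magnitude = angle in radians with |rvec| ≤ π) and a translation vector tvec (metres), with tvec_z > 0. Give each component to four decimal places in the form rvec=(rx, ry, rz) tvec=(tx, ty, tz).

Intrinsics K: fx=821.1, fy=614.0, cx=301.7, cy=253.1
Marker side s = 0.16 m; corners in marker frame (Z=0):
  M0 = (-0.0800, +0.0800, 0)
  M1 = (+0.0800, +0.0800, 0)
  M2 = (+0.0800, -0.0800, 0)
  M3 = (-0.0800, -0.0800, 0)
Detected image corners:
  c0 = (265.525658, 444.403649) px
  c1 = (421.457910, 466.338935) px
  c2 = (451.161450, 350.295646) px
  c3 = (294.268664, 328.434736) px
Planar DLT: solve 8×8 A·h = b for H (H[2,2]=1):
  H  [+973.67731 -169.62552 +357.99293]
  H  [+132.54482 +739.48256 +397.52740]
  H  [-0.01087 +0.03635 +1.00000]
B = K⁻¹H; ‖b₁‖=1.210095, ‖b₂‖=1.210095; λ = 2/(‖b₁‖+‖b₂‖) = 0.826381, sign → tz>0 ⇒ λ=+0.826381
r₁ = λ·B[:,0] = (+0.98324,+0.18209,-0.00898); r₂ = λ·B[:,1] = (-0.18175,+0.98289,+0.03004)
r₃ = r₁×r₂ = (+0.01430,-0.02790,+0.99951); SVD([r₁ r₂ r₃]) → R = UVᵀ:
  R  [+0.98324 -0.18175 +0.01430]
  R  [+0.18209 +0.98289 -0.02790]
  R  [-0.00898 +0.03004 +0.99951]
t = (+0.05665, +0.19438, +0.82638) m
tr R = 2.965633; θ = arccos((tr R − 1)/2) = 0.185649 rad = 10.637°
axis k = ((R−Rᵀ)₃₂, (R−Rᵀ)₁₃, (R−Rᵀ)₂₁) / (2 sinθ) = (+0.156956, +0.063061, +0.985590)
rvec = θ·k = (+0.029139, +0.011707, +0.182973)

rvec=(0.0291, 0.0117, 0.1830) tvec=(0.0567, 0.1944, 0.8264)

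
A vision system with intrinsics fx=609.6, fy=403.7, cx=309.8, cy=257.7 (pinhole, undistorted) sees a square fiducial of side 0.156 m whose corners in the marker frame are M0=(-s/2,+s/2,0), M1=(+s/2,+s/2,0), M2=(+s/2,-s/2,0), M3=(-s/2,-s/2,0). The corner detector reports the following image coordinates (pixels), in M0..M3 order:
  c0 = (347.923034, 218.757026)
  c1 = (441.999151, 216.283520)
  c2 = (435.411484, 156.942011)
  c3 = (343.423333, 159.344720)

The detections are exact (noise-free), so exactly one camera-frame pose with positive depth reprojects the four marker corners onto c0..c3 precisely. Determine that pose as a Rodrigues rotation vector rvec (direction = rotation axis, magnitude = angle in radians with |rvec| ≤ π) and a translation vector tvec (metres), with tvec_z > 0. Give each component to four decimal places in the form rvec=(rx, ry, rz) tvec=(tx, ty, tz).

rvec=(-0.1476, 0.0012, -0.0399) tvec=(0.1380, -0.1776, 1.0213)

Intrinsics K: fx=609.6, fy=403.7, cx=309.8, cy=257.7
Marker side s = 0.156 m; corners in marker frame (Z=0):
  M0 = (-0.0780, +0.0780, 0)
  M1 = (+0.0780, +0.0780, 0)
  M2 = (+0.0780, -0.0780, 0)
  M3 = (-0.0780, -0.0780, 0)
Detected image corners:
  c0 = (347.923034, 218.757026) px
  c1 = (441.999151, 216.283520) px
  c2 = (435.411484, 156.942011) px
  c3 = (343.423333, 159.344720) px
Planar DLT: solve 8×8 A·h = b for H (H[2,2]=1):
  H  [+596.96374 -20.92682 +392.16441]
  H  [-15.30112 +353.57870 +187.49826]
  H  [+0.00173 -0.14397 +1.00000]
B = K⁻¹H; ‖b₁‖=0.979170, ‖b₂‖=0.979170; λ = 2/(‖b₁‖+‖b₂‖) = 1.021273, sign → tz>0 ⇒ λ=+1.021273
r₁ = λ·B[:,0] = (+0.99920,-0.03984,+0.00177); r₂ = λ·B[:,1] = (+0.03966,+0.98834,-0.14703)
r₃ = r₁×r₂ = (+0.00411,+0.14699,+0.98913); SVD([r₁ r₂ r₃]) → R = UVᵀ:
  R  [+0.99920 +0.03966 +0.00411]
  R  [-0.03984 +0.98834 +0.14699]
  R  [+0.00177 -0.14703 +0.98913]
t = (+0.13799, -0.17760, +1.02127) m
tr R = 2.976670; θ = arccos((tr R − 1)/2) = 0.152890 rad = 8.760°
axis k = ((R−Rᵀ)₃₂, (R−Rᵀ)₁₃, (R−Rᵀ)₂₁) / (2 sinθ) = (-0.965305, +0.007687, -0.261012)
rvec = θ·k = (-0.147585, +0.001175, -0.039906)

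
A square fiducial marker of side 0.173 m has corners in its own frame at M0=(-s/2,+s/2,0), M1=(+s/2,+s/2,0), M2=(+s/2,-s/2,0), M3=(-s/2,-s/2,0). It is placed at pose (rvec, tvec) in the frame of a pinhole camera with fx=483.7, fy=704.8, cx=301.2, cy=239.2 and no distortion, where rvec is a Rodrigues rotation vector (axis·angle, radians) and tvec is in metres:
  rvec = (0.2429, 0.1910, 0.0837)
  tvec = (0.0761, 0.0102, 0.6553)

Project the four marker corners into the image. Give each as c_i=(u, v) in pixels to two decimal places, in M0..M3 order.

Intrinsics K: fx=483.7, fy=704.8, cx=301.2, cy=239.2
Marker side s = 0.173 m; corners in marker frame (Z=0):
  M0 = (-0.0865, +0.0865, 0)
  M1 = (+0.0865, +0.0865, 0)
  M2 = (+0.0865, -0.0865, 0)
  M3 = (-0.0865, -0.0865, 0)
rvec = (0.2429, 0.1910, 0.0837), |rvec| = θ = 0.32014 rad = 18.342°
Rodrigues: sinθ=0.31470, 1−cosθ=0.05081; R = I + sinθ·[k]× + (1−cosθ)·[k]×²:
    [+0.97844 -0.05928 +0.19783]
    [+0.10528 +0.96728 -0.23085]
    [-0.17768 +0.24670 +0.95267]
t = (0.0761, 0.0102, 0.6553) m
M0: Pc = R·M0+t = (-0.01366, +0.08476, +0.69201); u = 483.7·(-0.01366)/0.69201 + 301.2 = 291.6500, v = 704.8·(+0.08476)/0.69201 + 239.2 = 325.5299
M1: Pc = R·M1+t = (+0.15561, +0.10298, +0.66127); u = 483.7·(+0.15561)/0.66127 + 301.2 = 415.0225, v = 704.8·(+0.10298)/0.66127 + 239.2 = 348.9546
M2: Pc = R·M2+t = (+0.16586, -0.06436, +0.61859); u = 483.7·(+0.16586)/0.61859 + 301.2 = 430.8943, v = 704.8·(-0.06436)/0.61859 + 239.2 = 165.8672
M3: Pc = R·M3+t = (-0.00341, -0.08258, +0.64933); u = 483.7·(-0.00341)/0.64933 + 301.2 = 298.6616, v = 704.8·(-0.08258)/0.64933 + 239.2 = 149.5698

c0=(291.65, 325.53) c1=(415.02, 348.95) c2=(430.89, 165.87) c3=(298.66, 149.57)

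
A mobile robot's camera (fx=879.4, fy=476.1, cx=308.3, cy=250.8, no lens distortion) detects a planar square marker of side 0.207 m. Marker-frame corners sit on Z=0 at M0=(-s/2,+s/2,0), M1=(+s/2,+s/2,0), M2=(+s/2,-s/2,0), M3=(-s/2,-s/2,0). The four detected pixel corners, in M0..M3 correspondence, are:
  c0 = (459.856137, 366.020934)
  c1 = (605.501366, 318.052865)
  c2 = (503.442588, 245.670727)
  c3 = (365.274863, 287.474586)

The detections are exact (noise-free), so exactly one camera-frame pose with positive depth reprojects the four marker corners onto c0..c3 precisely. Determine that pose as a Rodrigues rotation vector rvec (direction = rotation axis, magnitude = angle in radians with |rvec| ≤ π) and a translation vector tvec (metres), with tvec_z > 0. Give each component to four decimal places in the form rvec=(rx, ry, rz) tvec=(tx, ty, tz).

Intrinsics K: fx=879.4, fy=476.1, cx=308.3, cy=250.8
Marker side s = 0.207 m; corners in marker frame (Z=0):
  M0 = (-0.1035, +0.1035, 0)
  M1 = (+0.1035, +0.1035, 0)
  M2 = (+0.1035, -0.1035, 0)
  M3 = (-0.1035, -0.1035, 0)
Detected image corners:
  c0 = (459.856137, 366.020934) px
  c1 = (605.501366, 318.052865) px
  c2 = (503.442588, 245.670727) px
  c3 = (365.274863, 287.474586) px
Planar DLT: solve 8×8 A·h = b for H (H[2,2]=1):
  H  [+768.11307 +294.51902 +482.88116]
  H  [-163.85569 +250.52211 +302.44462]
  H  [+0.17222 -0.37388 +1.00000]
B = K⁻¹H; ‖b₁‖=0.938017, ‖b₂‖=0.938017; λ = 2/(‖b₁‖+‖b₂‖) = 1.066079, sign → tz>0 ⇒ λ=+1.066079
r₁ = λ·B[:,0] = (+0.86680,-0.46362,+0.18360); r₂ = λ·B[:,1] = (+0.49678,+0.77094,-0.39859)
r₃ = r₁×r₂ = (+0.04325,+0.43671,+0.89856); SVD([r₁ r₂ r₃]) → R = UVᵀ:
  R  [+0.86680 +0.49678 +0.04325]
  R  [-0.46362 +0.77094 +0.43671]
  R  [+0.18360 -0.39859 +0.89856]
t = (+0.21164, +0.11564, +1.06608) m
tr R = 2.536299; θ = arccos((tr R − 1)/2) = 0.694850 rad = 39.812°
axis k = ((R−Rᵀ)₃₂, (R−Rᵀ)₁₃, (R−Rᵀ)₂₁) / (2 sinθ) = (-0.652298, -0.109607, -0.749996)
rvec = θ·k = (-0.453249, -0.076161, -0.521135)

rvec=(-0.4532, -0.0762, -0.5211) tvec=(0.2116, 0.1156, 1.0661)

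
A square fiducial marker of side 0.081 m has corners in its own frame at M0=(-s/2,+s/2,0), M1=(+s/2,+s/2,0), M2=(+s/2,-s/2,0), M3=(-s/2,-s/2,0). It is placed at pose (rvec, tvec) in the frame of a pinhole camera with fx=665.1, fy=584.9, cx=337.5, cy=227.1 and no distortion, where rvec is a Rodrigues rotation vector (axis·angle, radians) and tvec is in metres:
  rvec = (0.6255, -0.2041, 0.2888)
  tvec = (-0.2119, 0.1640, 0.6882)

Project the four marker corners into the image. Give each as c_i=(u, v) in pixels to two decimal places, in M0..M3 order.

Intrinsics K: fx=665.1, fy=584.9, cx=337.5, cy=227.1
Marker side s = 0.081 m; corners in marker frame (Z=0):
  M0 = (-0.0405, +0.0405, 0)
  M1 = (+0.0405, +0.0405, 0)
  M2 = (+0.0405, -0.0405, 0)
  M3 = (-0.0405, -0.0405, 0)
rvec = (0.6255, -0.2041, 0.2888), |rvec| = θ = 0.71855 rad = 41.170°
Rodrigues: sinθ=0.65829, 1−cosθ=0.24724; R = I + sinθ·[k]× + (1−cosθ)·[k]×²:
    [+0.94011 -0.32571 -0.10048]
    [+0.20345 +0.77271 -0.60127]
    [+0.27349 +0.54482 +0.79270]
t = (-0.2119, 0.1640, 0.6882) m
M0: Pc = R·M0+t = (-0.26317, +0.18706, +0.69919); u = 665.1·(-0.26317)/0.69919 + 337.5 = 87.1647, v = 584.9·(+0.18706)/0.69919 + 227.1 = 383.5791
M1: Pc = R·M1+t = (-0.18702, +0.20353, +0.72134); u = 665.1·(-0.18702)/0.72134 + 337.5 = 165.0645, v = 584.9·(+0.20353)/0.72134 + 227.1 = 392.1360
M2: Pc = R·M2+t = (-0.16063, +0.14094, +0.67721); u = 665.1·(-0.16063)/0.67721 + 337.5 = 179.7387, v = 584.9·(+0.14094)/0.67721 + 227.1 = 348.8327
M3: Pc = R·M3+t = (-0.23678, +0.12447, +0.65506); u = 665.1·(-0.23678)/0.65506 + 337.5 = 97.0872, v = 584.9·(+0.12447)/0.65506 + 227.1 = 338.2350

c0=(87.16, 383.58) c1=(165.06, 392.14) c2=(179.74, 348.83) c3=(97.09, 338.23)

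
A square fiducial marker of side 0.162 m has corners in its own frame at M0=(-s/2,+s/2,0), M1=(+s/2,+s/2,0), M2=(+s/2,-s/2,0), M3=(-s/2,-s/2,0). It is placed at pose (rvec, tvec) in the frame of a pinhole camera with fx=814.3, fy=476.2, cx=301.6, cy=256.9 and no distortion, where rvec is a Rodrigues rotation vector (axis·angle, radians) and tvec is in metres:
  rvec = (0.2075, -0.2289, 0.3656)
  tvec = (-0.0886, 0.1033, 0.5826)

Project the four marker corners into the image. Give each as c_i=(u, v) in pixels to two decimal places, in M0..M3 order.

Intrinsics K: fx=814.3, fy=476.2, cx=301.6, cy=256.9
Marker side s = 0.162 m; corners in marker frame (Z=0):
  M0 = (-0.0810, +0.0810, 0)
  M1 = (+0.0810, +0.0810, 0)
  M2 = (+0.0810, -0.0810, 0)
  M3 = (-0.0810, -0.0810, 0)
rvec = (0.2075, -0.2289, 0.3656), |rvec| = θ = 0.47866 rad = 27.425°
Rodrigues: sinθ=0.46059, 1−cosθ=0.11239; R = I + sinθ·[k]× + (1−cosθ)·[k]×²:
    [+0.90873 -0.37510 -0.18305]
    [+0.32850 +0.91331 -0.24072]
    [+0.25747 +0.15862 +0.95318]
t = (-0.0886, 0.1033, 0.5826) m
M0: Pc = R·M0+t = (-0.19259, +0.15067, +0.57459); u = 814.3·(-0.19259)/0.57459 + 301.6 = 28.6654, v = 476.2·(+0.15067)/0.57459 + 256.9 = 381.7694
M1: Pc = R·M1+t = (-0.04538, +0.20389, +0.61630); u = 814.3·(-0.04538)/0.61630 + 301.6 = 241.6470, v = 476.2·(+0.20389)/0.61630 + 256.9 = 414.4377
M2: Pc = R·M2+t = (+0.01539, +0.05593, +0.59061); u = 814.3·(+0.01539)/0.59061 + 301.6 = 322.8193, v = 476.2·(+0.05593)/0.59061 + 256.9 = 301.9958
M3: Pc = R·M3+t = (-0.13182, +0.00271, +0.54890); u = 814.3·(-0.13182)/0.54890 + 301.6 = 106.0355, v = 476.2·(+0.00271)/0.54890 + 256.9 = 259.2537

c0=(28.67, 381.77) c1=(241.65, 414.44) c2=(322.82, 302.00) c3=(106.04, 259.25)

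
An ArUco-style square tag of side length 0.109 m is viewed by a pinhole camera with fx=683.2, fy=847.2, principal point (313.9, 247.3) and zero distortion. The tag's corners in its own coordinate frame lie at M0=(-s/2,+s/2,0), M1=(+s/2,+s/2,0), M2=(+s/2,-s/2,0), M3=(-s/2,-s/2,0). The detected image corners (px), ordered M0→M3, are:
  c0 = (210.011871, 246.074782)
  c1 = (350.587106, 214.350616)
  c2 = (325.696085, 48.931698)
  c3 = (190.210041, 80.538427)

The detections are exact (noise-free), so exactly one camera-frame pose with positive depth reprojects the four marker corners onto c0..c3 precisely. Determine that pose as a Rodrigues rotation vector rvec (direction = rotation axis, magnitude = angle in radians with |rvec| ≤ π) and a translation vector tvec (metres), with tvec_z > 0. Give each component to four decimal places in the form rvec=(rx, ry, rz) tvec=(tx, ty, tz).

Intrinsics K: fx=683.2, fy=847.2, cx=313.9, cy=247.3
Marker side s = 0.109 m; corners in marker frame (Z=0):
  M0 = (-0.0545, +0.0545, 0)
  M1 = (+0.0545, +0.0545, 0)
  M2 = (+0.0545, -0.0545, 0)
  M3 = (-0.0545, -0.0545, 0)
Detected image corners:
  c0 = (210.011871, 246.074782) px
  c1 = (350.587106, 214.350616) px
  c2 = (325.696085, 48.931698) px
  c3 = (190.210041, 80.538427) px
Planar DLT: solve 8×8 A·h = b for H (H[2,2]=1):
  H  [+1250.72042 +116.36771 +268.71347]
  H  [-298.82657 +1469.60923 +146.03854]
  H  [-0.05647 -0.32912 +1.00000]
B = K⁻¹H; ‖b₁‖=1.887670, ‖b₂‖=1.887670; λ = 2/(‖b₁‖+‖b₂‖) = 0.529754, sign → tz>0 ⇒ λ=+0.529754
r₁ = λ·B[:,0] = (+0.98355,-0.17812,-0.02991); r₂ = λ·B[:,1] = (+0.17034,+0.96984,-0.17435)
r₃ = r₁×r₂ = (+0.06007,+0.16639,+0.98423); SVD([r₁ r₂ r₃]) → R = UVᵀ:
  R  [+0.98355 +0.17034 +0.06007]
  R  [-0.17812 +0.96984 +0.16639]
  R  [-0.02991 -0.17435 +0.98423]
t = (-0.03504, -0.06332, +0.52975) m
tr R = 2.937621; θ = arccos((tr R − 1)/2) = 0.250411 rad = 14.347°
axis k = ((R−Rᵀ)₃₂, (R−Rᵀ)₁₃, (R−Rᵀ)₂₁) / (2 sinθ) = (-0.687518, +0.181560, -0.703104)
rvec = θ·k = (-0.172162, +0.045465, -0.176065)

rvec=(-0.1722, 0.0455, -0.1761) tvec=(-0.0350, -0.0633, 0.5298)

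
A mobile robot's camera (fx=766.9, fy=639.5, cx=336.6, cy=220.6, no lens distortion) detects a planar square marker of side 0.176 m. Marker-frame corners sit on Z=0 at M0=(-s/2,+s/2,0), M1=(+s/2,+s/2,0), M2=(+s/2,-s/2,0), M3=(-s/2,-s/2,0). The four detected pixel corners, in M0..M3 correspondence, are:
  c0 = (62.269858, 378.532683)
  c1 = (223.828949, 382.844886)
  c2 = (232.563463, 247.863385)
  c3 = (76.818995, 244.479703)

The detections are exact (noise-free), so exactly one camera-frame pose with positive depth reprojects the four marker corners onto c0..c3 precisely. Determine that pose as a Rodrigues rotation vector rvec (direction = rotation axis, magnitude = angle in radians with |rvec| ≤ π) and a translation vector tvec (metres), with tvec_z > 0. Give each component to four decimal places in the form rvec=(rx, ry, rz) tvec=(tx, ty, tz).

rvec=(-0.1793, 0.0257, 0.0272) tvec=(-0.2069, 0.1210, 0.8446)

Intrinsics K: fx=766.9, fy=639.5, cx=336.6, cy=220.6
Marker side s = 0.176 m; corners in marker frame (Z=0):
  M0 = (-0.0880, +0.0880, 0)
  M1 = (+0.0880, +0.0880, 0)
  M2 = (+0.0880, -0.0880, 0)
  M3 = (-0.0880, -0.0880, 0)
Detected image corners:
  c0 = (62.269858, 378.532683) px
  c1 = (223.828949, 382.844886) px
  c2 = (232.563463, 247.863385) px
  c3 = (76.818995, 244.479703) px
Planar DLT: solve 8×8 A·h = b for H (H[2,2]=1):
  H  [+896.18288 -97.55833 +148.74652]
  H  [+11.41074 +698.26271 +312.17761]
  H  [-0.03319 -0.21068 +1.00000]
B = K⁻¹H; ‖b₁‖=1.183975, ‖b₂‖=1.183975; λ = 2/(‖b₁‖+‖b₂‖) = 0.844612, sign → tz>0 ⇒ λ=+0.844612
r₁ = λ·B[:,0] = (+0.99930,+0.02474,-0.02804); r₂ = λ·B[:,1] = (-0.02934,+0.98360,-0.17794)
r₃ = r₁×r₂ = (+0.02317,+0.17864,+0.98364); SVD([r₁ r₂ r₃]) → R = UVᵀ:
  R  [+0.99930 -0.02934 +0.02317]
  R  [+0.02474 +0.98360 +0.17864]
  R  [-0.02804 -0.17794 +0.98364]
t = (-0.20689, +0.12095, +0.84461) m
tr R = 2.966547; θ = arccos((tr R − 1)/2) = 0.183159 rad = 10.494°
axis k = ((R−Rᵀ)₃₂, (R−Rᵀ)₁₃, (R−Rᵀ)₂₁) / (2 sinθ) = (-0.978873, +0.140576, +0.148478)
rvec = θ·k = (-0.179289, +0.025748, +0.027195)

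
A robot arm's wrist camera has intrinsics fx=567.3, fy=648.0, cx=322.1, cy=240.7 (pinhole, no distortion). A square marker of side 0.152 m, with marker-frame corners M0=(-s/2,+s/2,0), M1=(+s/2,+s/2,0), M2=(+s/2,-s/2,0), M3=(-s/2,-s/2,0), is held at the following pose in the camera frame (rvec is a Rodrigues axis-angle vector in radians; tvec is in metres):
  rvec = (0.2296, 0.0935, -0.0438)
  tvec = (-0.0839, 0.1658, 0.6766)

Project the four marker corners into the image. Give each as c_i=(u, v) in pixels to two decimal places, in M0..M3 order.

c0=(196.37, 464.56) c1=(318.63, 464.71) c2=(311.31, 329.52) c3=(182.93, 332.37)

Intrinsics K: fx=567.3, fy=648.0, cx=322.1, cy=240.7
Marker side s = 0.152 m; corners in marker frame (Z=0):
  M0 = (-0.0760, +0.0760, 0)
  M1 = (+0.0760, +0.0760, 0)
  M2 = (+0.0760, -0.0760, 0)
  M3 = (-0.0760, -0.0760, 0)
rvec = (0.2296, 0.0935, -0.0438), |rvec| = θ = 0.25175 rad = 14.424°
Rodrigues: sinθ=0.24910, 1−cosθ=0.03152; R = I + sinθ·[k]× + (1−cosθ)·[k]×²:
    [+0.99470 +0.05402 +0.08751]
    [-0.03266 +0.97283 -0.22922]
    [-0.09752 +0.22515 +0.96943]
t = (-0.0839, 0.1658, 0.6766) m
M0: Pc = R·M0+t = (-0.15539, +0.24222, +0.70112); u = 567.3·(-0.15539)/0.70112 + 322.1 = 196.3676, v = 648.0·(+0.24222)/0.70112 + 240.7 = 464.5649
M1: Pc = R·M1+t = (-0.00420, +0.23725, +0.68630); u = 567.3·(-0.00420)/0.68630 + 322.1 = 318.6301, v = 648.0·(+0.23725)/0.68630 + 240.7 = 464.7124
M2: Pc = R·M2+t = (-0.01241, +0.08938, +0.65208); u = 567.3·(-0.01241)/0.65208 + 322.1 = 311.3050, v = 648.0·(+0.08938)/0.65208 + 240.7 = 329.5240
M3: Pc = R·M3+t = (-0.16360, +0.09435, +0.66690); u = 567.3·(-0.16360)/0.66690 + 322.1 = 182.9314, v = 648.0·(+0.09435)/0.66690 + 240.7 = 332.3736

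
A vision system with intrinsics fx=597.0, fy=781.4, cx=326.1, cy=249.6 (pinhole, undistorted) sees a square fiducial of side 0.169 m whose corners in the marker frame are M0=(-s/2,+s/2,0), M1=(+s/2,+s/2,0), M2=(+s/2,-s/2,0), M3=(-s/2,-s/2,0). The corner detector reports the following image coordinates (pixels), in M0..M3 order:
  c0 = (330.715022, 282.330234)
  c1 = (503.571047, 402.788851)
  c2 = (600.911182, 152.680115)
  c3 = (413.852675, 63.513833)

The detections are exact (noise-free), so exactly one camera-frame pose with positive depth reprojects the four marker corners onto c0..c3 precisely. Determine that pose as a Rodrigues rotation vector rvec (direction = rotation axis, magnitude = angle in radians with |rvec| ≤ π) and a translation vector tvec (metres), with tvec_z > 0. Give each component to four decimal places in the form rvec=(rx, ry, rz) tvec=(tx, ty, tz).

rvec=(-0.0698, 0.4258, 0.4599) tvec=(0.1102, -0.0177, 0.5071)

Intrinsics K: fx=597.0, fy=781.4, cx=326.1, cy=249.6
Marker side s = 0.169 m; corners in marker frame (Z=0):
  M0 = (-0.0845, +0.0845, 0)
  M1 = (+0.0845, +0.0845, 0)
  M2 = (+0.0845, -0.0845, 0)
  M3 = (-0.0845, -0.0845, 0)
Detected image corners:
  c0 = (330.715022, 282.330234) px
  c1 = (503.571047, 402.788851) px
  c2 = (600.911182, 152.680115) px
  c3 = (413.852675, 63.513833) px
Planar DLT: solve 8×8 A·h = b for H (H[2,2]=1):
  H  [+687.58560 -504.25714 +455.83986]
  H  [+436.85664 +1394.03746 +222.29071]
  H  [-0.81565 +0.05799 +1.00000]
B = K⁻¹H; ‖b₁‖=1.971880, ‖b₂‖=1.971880; λ = 2/(‖b₁‖+‖b₂‖) = 0.507130, sign → tz>0 ⇒ λ=+0.507130
r₁ = λ·B[:,0] = (+0.81002,+0.41565,-0.41364); r₂ = λ·B[:,1] = (-0.44441,+0.89534,+0.02941)
r₃ = r₁×r₂ = (+0.38257,+0.16001,+0.90997); SVD([r₁ r₂ r₃]) → R = UVᵀ:
  R  [+0.81002 -0.44441 +0.38257]
  R  [+0.41565 +0.89534 +0.16001]
  R  [-0.41364 +0.02941 +0.90997]
t = (+0.11021, -0.01772, +0.50713) m
tr R = 2.615328; θ = arccos((tr R − 1)/2) = 0.630617 rad = 36.132°
axis k = ((R−Rᵀ)₃₂, (R−Rᵀ)₁₃, (R−Rᵀ)₂₁) / (2 sinθ) = (-0.110745, +0.675165, +0.729306)
rvec = θ·k = (-0.069838, +0.425770, +0.459912)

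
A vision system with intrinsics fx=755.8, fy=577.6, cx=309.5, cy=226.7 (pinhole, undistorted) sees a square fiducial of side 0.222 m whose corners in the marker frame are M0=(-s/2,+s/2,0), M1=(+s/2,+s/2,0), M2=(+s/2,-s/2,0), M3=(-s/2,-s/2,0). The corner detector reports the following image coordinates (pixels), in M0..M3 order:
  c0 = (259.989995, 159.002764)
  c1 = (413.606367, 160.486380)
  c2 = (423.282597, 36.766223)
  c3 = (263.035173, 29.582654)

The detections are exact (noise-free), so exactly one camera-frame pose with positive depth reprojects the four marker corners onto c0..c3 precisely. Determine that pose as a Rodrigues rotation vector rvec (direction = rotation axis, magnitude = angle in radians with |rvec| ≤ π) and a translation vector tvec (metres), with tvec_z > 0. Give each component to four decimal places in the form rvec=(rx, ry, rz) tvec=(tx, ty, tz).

rvec=(0.2100, -0.2055, 0.0102) tvec=(0.0441, -0.2316, 1.0384)

Intrinsics K: fx=755.8, fy=577.6, cx=309.5, cy=226.7
Marker side s = 0.222 m; corners in marker frame (Z=0):
  M0 = (-0.1110, +0.1110, 0)
  M1 = (+0.1110, +0.1110, 0)
  M2 = (+0.1110, -0.1110, 0)
  M3 = (-0.1110, -0.1110, 0)
Detected image corners:
  c0 = (259.989995, 159.002764) px
  c1 = (413.606367, 160.486380) px
  c2 = (423.282597, 36.766223) px
  c3 = (263.035173, 29.582654) px
Planar DLT: solve 8×8 A·h = b for H (H[2,2]=1):
  H  [+773.23022 +38.43467 +341.61622]
  H  [+38.15064 +588.98250 +97.89952]
  H  [+0.19607 +0.19828 +1.00000]
B = K⁻¹H; ‖b₁‖=0.963006, ‖b₂‖=0.963006; λ = 2/(‖b₁‖+‖b₂‖) = 1.038415, sign → tz>0 ⇒ λ=+1.038415
r₁ = λ·B[:,0] = (+0.97899,-0.01132,+0.20360); r₂ = λ·B[:,1] = (-0.03151,+0.97807,+0.20590)
r₃ = r₁×r₂ = (-0.20146,-0.20799,+0.95716); SVD([r₁ r₂ r₃]) → R = UVᵀ:
  R  [+0.97899 -0.03151 -0.20146]
  R  [-0.01132 +0.97807 -0.20799]
  R  [+0.20360 +0.20590 +0.95716]
t = (+0.04413, -0.23156, +1.03841) m
tr R = 2.914214; θ = arccos((tr R − 1)/2) = 0.293950 rad = 16.842°
axis k = ((R−Rᵀ)₃₂, (R−Rᵀ)₁₃, (R−Rᵀ)₂₁) / (2 sinθ) = (+0.714250, -0.699023, +0.034837)
rvec = θ·k = (+0.209954, -0.205478, +0.010240)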